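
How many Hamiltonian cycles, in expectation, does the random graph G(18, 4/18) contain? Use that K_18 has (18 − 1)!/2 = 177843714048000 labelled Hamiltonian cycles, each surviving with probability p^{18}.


K_18 has (18 − 1)!/2 = 177843714048000 labelled Hamiltonian cycles.
For each such Hamiltonian cycle H, let X_H = 1 if all 18 edges of H are present in G. Then P[X_H = 1] = p^{18} = (2/9)^{18} = 262144/150094635296999121.
Summing the indicators: E[X] = Σ_H E[X_H] = 177843714048000 · p^{18} = 177843714048000 · 262144/150094635296999121 = 63951526166528000/205891132094649.
Numerically: E[X] ≈ 310.6.

E[X] = 177843714048000 · (2/9)^{18} = 63951526166528000/205891132094649 ≈ 310.6.


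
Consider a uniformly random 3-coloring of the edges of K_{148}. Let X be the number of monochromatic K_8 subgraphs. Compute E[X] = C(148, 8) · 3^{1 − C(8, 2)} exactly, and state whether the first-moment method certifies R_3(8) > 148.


E[X] = C(148, 8) · 3^{1 − 28} = 4709614623714 · 3^{−27} = 4709614623714/7625597484987.
As a reduced fraction: E[X] = 523290513746/847288609443 ≈ 0.617606.
Is E[X] < 1? YES.
Since E[X] < 1, there exists a 3-coloring of K_{148} with no monochromatic K_8; hence R_3(8) > 148.

E[X] = 523290513746/847288609443 ≈ 0.617606; E[X] < 1, so R_3(8) > 148.


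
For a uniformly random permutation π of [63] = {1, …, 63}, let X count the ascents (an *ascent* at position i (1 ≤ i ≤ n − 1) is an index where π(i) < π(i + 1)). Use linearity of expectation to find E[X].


Write X = Σ X_I over i = 1, …, 62, with X_I the indicator of one ascent.
There are 62 indicators.
For each fixed i, the pair (π(i), π(i+1)) is a uniformly random ordered pair of distinct values from {1, …, 63}; by symmetry P[π(i) < π(i+1)] = 1/2.
By linearity: E[X] = 62 · (1/2) = (63 − 1) · (1/2) = 31 ≈ 31.0000.

E[X] = 31 = 31.0000.


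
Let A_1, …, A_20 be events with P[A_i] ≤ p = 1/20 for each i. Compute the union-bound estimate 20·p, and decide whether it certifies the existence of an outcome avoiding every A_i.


Union bound: P[∪_{i=1}^{20} A_i] ≤ Σ_i P[A_i] ≤ 20·p = 20·(1/20) = 1.
Numerically: 1 ≈ 1.000.
Is 1 < 1? NO.
Since the bound 1 is ≥ 1, the union bound is uninformative here; it does NOT by itself certify existence.

20·p = 1 ≈ 1.000; existence NOT certified by the union bound.


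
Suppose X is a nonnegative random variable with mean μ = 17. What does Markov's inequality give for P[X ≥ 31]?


μ = E[X] = 17, a = 31.
Markov: P[X ≥ 31] ≤ μ/a = (17)/31 = 17/31.
Numerically: ≈ 0.5484.
(Since a = 31 > μ = 17.0000, the bound 17/31 is < 1 and informative.)

P[X ≥ 31] ≤ 17/31 ≈ 0.5484.


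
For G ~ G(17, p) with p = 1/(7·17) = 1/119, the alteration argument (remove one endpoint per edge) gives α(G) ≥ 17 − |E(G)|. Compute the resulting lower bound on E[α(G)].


E[|E(G)|] = C(17, 2)·p = 136 · (1/119) = 8/7.
E[α(G)] ≥ n − E[|E(G)|] = 17 − 8/7 = 111/7.
Numerically: ≈ 15.857.
(This is only a lower bound; the true E[α(G)] may be larger.)

E[α(G)] ≥ 111/7 ≈ 15.857.


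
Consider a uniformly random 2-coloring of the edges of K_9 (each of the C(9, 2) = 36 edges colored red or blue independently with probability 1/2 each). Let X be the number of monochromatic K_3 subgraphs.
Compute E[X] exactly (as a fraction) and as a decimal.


Let X = Σ_S X_S over the C(9, 3) = 84 subsets S of size 3, where X_S = 1 if the K_3 on S is monochromatic.
For a fixed S, the K_3 on S has C(3, 2) = 3 edges. P[all 3 edges red] = (1/2)^3, and likewise for blue, so P[monochromatic] = 2·(1/2)^3 = 2^{1 − 3} = 1/4.
By linearity of expectation: E[X] = C(9, 3) · 2^{1 − 3} = 84 · 1/4 = 21.
Numerically: E[X] ≈ 21.000.

E[X] = C(9,3)·2^(1−C(3,2)) = 21 ≈ 21.000.


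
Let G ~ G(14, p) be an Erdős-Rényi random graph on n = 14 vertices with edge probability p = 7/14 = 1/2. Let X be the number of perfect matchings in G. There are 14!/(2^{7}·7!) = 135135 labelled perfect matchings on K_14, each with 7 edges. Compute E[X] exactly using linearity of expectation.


K_14 has 14!/(2^{7}·7!) = 135135 labelled perfect matchings.
For each such perfect matching H, let X_H = 1 if all 7 edges of H are present in G. Then P[X_H = 1] = p^{7} = (1/2)^{7} = 1/128.
By linearity of expectation: E[X] = Σ_H E[X_H] = 135135 · p^{7} = 135135 · 1/128 = 135135/128.
Numerically: E[X] ≈ 1.06e+03.

E[X] = 135135 · (1/2)^{7} = 135135/128 ≈ 1.06e+03.


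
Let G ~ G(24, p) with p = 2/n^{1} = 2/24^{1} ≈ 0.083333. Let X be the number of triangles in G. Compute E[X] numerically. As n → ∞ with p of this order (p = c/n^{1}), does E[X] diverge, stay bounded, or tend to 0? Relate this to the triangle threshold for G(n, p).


Number of potential triangles: C(24, 3) = 2024.
Each occurs with probability p³ ≈ (0.083333)³ ≈ 5.7870370e-04.
By linearity: E[X] = C(24, 3)·p³ ≈ 2024 · 5.7870370e-04 ≈ 1.17130.
Here α = 1, so p = 2/n is exactly at the triangle threshold p ~ 1/n. Asymptotically E[X] → c³/6 = 2³/6 = 4/3 ≈ 1.33333, a bounded constant. In this regime the triangle count is asymptotically Poisson(c³/6).

E[X] ≈ 1.17130; in regime p = Θ(1/n^{1}) E[X] stays bounded (at the triangle threshold p ~ 1/n).


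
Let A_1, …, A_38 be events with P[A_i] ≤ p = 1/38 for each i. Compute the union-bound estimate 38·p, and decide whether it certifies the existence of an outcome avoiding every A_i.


Union bound: P[∪_{i=1}^{38} A_i] ≤ Σ_i P[A_i] ≤ 38·p = 38·(1/38) = 1.
Numerically: 1 ≈ 1.000000.
Is 1 < 1? NO.
Since the bound 1 is ≥ 1, the union bound is uninformative here; it does NOT by itself certify existence.

38·p = 1 ≈ 1.000000; existence NOT certified by the union bound.


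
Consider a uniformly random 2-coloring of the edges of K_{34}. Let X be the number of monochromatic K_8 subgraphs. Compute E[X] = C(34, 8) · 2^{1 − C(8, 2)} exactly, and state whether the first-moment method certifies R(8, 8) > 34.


E[X] = C(34, 8) · 2^{1 − 28} = 18156204 · 2^{−27} = 18156204/134217728.
As a reduced fraction: E[X] = 4539051/33554432 ≈ 0.1353.
Is E[X] < 1? YES.
Since E[X] < 1, there exists a 2-coloring of K_{34} with no monochromatic K_8; hence R(8, 8) > 34.

E[X] = 4539051/33554432 ≈ 0.1353; E[X] < 1, so R(8, 8) > 34.


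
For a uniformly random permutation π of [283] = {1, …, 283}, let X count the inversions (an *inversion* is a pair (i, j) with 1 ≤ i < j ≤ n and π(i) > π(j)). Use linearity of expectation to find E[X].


Write X = Σ X_I over the C(283, 2) = 39903 pairs i < j, with X_I the indicator of one inversion.
There are 39903 indicators.
For each fixed pair i < j, the values π(i) and π(j) are two distinct elements of {1, …, 283} in uniformly random order; by symmetry P[π(i) > π(j)] = 1/2.
By linearity: E[X] = 39903 · (1/2) = C(283, 2) · (1/2) = 39903/2 = 39903/2 ≈ 19951.5000.

E[X] = 39903/2 = 19951.5000.


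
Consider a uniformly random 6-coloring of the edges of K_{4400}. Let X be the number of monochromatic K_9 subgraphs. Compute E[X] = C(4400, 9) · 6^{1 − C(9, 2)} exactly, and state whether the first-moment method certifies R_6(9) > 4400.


E[X] = C(4400, 9) · 6^{1 − 36} = 1689489304164437494711163600 · 6^{−35} = 1689489304164437494711163600/1719070799748422591028658176.
As a reduced fraction: E[X] = 105593081510277343419447725/107441924984276411939291136 ≈ 0.982792.
Is E[X] < 1? YES.
Since E[X] < 1, there exists a 6-coloring of K_{4400} with no monochromatic K_9; hence R_6(9) > 4400.

E[X] = 105593081510277343419447725/107441924984276411939291136 ≈ 0.982792; E[X] < 1, so R_6(9) > 4400.


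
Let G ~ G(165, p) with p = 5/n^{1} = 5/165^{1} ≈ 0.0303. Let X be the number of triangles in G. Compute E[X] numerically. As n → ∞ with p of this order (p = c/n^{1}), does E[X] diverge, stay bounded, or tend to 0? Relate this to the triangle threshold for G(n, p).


Number of potential triangles: C(165, 3) = 735130.
Each occurs with probability p³ ≈ (0.0303)³ ≈ 2.78265e-05.
By linearity: E[X] = C(165, 3)·p³ ≈ 735130 · 2.78265e-05 ≈ 20.456.
Here α = 1, so p = 5/n is exactly at the triangle threshold p ~ 1/n. Asymptotically E[X] → c³/6 = 5³/6 = 125/6 ≈ 20.833, a bounded constant. In this regime the triangle count is asymptotically Poisson(c³/6).

E[X] ≈ 20.456; in regime p = Θ(1/n^{1}) E[X] stays bounded (at the triangle threshold p ~ 1/n).


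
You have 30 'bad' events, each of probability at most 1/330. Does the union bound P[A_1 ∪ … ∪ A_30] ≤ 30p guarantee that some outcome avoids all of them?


Union bound: P[∪_{i=1}^{30} A_i] ≤ Σ_i P[A_i] ≤ 30·p = 30·(1/330) = 1/11.
Numerically: 1/11 ≈ 0.090909.
Is 1/11 < 1? YES.
Since P[∪ A_i] ≤ 1/11 < 1, the complement has P[∩ A_i^c] ≥ 1 − 1/11 = 10/11 > 0, so some outcome avoids every A_i.

30·p = 1/11 ≈ 0.090909; existence CERTIFIED by the union bound.


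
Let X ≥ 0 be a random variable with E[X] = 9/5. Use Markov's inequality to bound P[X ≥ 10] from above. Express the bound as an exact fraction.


μ = E[X] = 9/5, a = 10.
Markov: P[X ≥ 10] ≤ μ/a = (9/5)/10 = 9/50.
Numerically: ≈ 0.180000.
(Since a = 10 > μ = 1.800000, the bound 9/50 is < 1 and informative.)

P[X ≥ 10] ≤ 9/50 ≈ 0.180000.


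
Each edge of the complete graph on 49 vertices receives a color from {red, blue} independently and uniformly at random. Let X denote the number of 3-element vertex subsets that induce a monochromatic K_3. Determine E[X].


Let X = Σ_S X_S over the C(49, 3) = 18424 subsets S of size 3, where X_S = 1 if the K_3 on S is monochromatic.
For a fixed S, the K_3 on S has C(3, 2) = 3 edges. P[all 3 edges red] = (1/2)^3, and likewise for blue, so P[monochromatic] = 2·(1/2)^3 = 2^{1 − 3} = 1/4.
Summing: E[X] = C(49, 3) · 2^{1 − 3} = 18424 · 1/4 = 4606.
Numerically: E[X] ≈ 4606.000.

E[X] = C(49,3)·2^(1−C(3,2)) = 4606 ≈ 4606.000.


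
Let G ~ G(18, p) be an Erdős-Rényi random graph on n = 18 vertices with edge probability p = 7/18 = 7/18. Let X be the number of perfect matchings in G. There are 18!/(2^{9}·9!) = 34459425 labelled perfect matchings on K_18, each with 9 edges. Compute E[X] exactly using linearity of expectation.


K_18 has 18!/(2^{9}·9!) = 34459425 labelled perfect matchings.
For each such perfect matching H, let X_H = 1 if all 9 edges of H are present in G. Then P[X_H = 1] = p^{9} = (7/18)^{9} = 40353607/198359290368.
Summing the indicators: E[X] = Σ_H E[X_H] = 34459425 · p^{9} = 34459425 · 40353607/198359290368 = 17167433257975/2448880128.
Numerically: E[X] ≈ 7.01e+03.

E[X] = 34459425 · (7/18)^{9} = 17167433257975/2448880128 ≈ 7.01e+03.


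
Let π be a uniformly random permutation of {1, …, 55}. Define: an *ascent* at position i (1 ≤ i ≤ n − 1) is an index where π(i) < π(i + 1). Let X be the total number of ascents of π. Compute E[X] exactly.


Write X = Σ X_I over i = 1, …, 54, with X_I the indicator of one ascent.
There are 54 indicators.
For each fixed i, the pair (π(i), π(i+1)) is a uniformly random ordered pair of distinct values from {1, …, 55}; by symmetry P[π(i) < π(i+1)] = 1/2.
By linearity: E[X] = 54 · (1/2) = (55 − 1) · (1/2) = 27 ≈ 27.00000.

E[X] = 27 = 27.00000.


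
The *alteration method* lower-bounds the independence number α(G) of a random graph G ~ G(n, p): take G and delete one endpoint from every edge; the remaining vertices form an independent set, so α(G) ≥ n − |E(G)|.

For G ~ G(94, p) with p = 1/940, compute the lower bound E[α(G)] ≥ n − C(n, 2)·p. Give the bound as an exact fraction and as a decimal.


E[|E(G)|] = C(94, 2)·p = 4371 · (1/940) = 93/20.
E[α(G)] ≥ n − E[|E(G)|] = 94 − 93/20 = 1787/20.
Numerically: ≈ 89.350000.
(This is only a lower bound; the true E[α(G)] may be larger.)

E[α(G)] ≥ 1787/20 ≈ 89.350000.


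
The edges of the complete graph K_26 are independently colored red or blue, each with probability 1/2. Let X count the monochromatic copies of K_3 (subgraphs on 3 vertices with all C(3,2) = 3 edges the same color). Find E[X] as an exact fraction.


Let X = Σ_S X_S over the C(26, 3) = 2600 subsets S of size 3, where X_S = 1 if the K_3 on S is monochromatic.
For a fixed S, the K_3 on S has C(3, 2) = 3 edges. P[all 3 edges red] = (1/2)^3, and likewise for blue, so P[monochromatic] = 2·(1/2)^3 = 2^{1 − 3} = 1/4.
By linearity of expectation: E[X] = C(26, 3) · 2^{1 − 3} = 2600 · 1/4 = 650.
Numerically: E[X] ≈ 650.000.

E[X] = C(26,3)·2^(1−C(3,2)) = 650 ≈ 650.000.


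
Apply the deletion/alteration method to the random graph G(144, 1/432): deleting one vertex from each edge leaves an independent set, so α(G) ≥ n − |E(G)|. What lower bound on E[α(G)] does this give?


E[|E(G)|] = C(144, 2)·p = 10296 · (1/432) = 143/6.
E[α(G)] ≥ n − E[|E(G)|] = 144 − 143/6 = 721/6.
Numerically: ≈ 120.167.
(This is only a lower bound; the true E[α(G)] may be larger.)

E[α(G)] ≥ 721/6 ≈ 120.167.


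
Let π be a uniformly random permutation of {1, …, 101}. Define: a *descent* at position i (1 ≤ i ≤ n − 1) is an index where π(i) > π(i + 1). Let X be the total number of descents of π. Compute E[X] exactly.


Write X = Σ X_I over i = 1, …, 100, with X_I the indicator of one descent.
There are 100 indicators.
For each fixed i, the pair (π(i), π(i+1)) is a uniformly random ordered pair of distinct values from {1, …, 101}; by symmetry P[π(i) > π(i+1)] = 1/2.
By linearity: E[X] = 100 · (1/2) = (101 − 1) · (1/2) = 50 ≈ 50.000000.

E[X] = 50 = 50.000000.


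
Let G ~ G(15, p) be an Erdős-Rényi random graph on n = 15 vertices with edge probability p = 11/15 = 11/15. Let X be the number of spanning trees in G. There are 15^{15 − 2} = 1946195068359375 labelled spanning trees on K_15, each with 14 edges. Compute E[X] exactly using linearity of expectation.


K_15 has 15^{15 − 2} = 1946195068359375 labelled spanning trees.
For each such spanning tree H, let X_H = 1 if all 14 edges of H are present in G. Then P[X_H = 1] = p^{14} = (11/15)^{14} = 379749833583241/29192926025390625.
Summing the indicators: E[X] = Σ_H E[X_H] = 1946195068359375 · p^{14} = 1946195068359375 · 379749833583241/29192926025390625 = 379749833583241/15.
Numerically: E[X] ≈ 2.53e+13.

E[X] = 1946195068359375 · (11/15)^{14} = 379749833583241/15 ≈ 2.53e+13.


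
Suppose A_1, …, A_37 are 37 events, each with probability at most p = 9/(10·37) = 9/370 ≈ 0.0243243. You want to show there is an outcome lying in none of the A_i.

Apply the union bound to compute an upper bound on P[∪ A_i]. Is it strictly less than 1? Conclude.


Union bound: P[∪_{i=1}^{37} A_i] ≤ Σ_i P[A_i] ≤ 37·p = 37·(9/370) = 9/10.
Numerically: 9/10 ≈ 0.9000000.
Is 9/10 < 1? YES.
Since P[∪ A_i] ≤ 9/10 < 1, the complement has P[∩ A_i^c] ≥ 1 − 9/10 = 1/10 > 0, so some outcome avoids every A_i.

37·p = 9/10 ≈ 0.9000000; existence CERTIFIED by the union bound.


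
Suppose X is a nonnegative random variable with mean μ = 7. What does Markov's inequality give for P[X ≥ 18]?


μ = E[X] = 7, a = 18.
Markov: P[X ≥ 18] ≤ μ/a = (7)/18 = 7/18.
Numerically: ≈ 0.3889.
(Since a = 18 > μ = 7.0000, the bound 7/18 is < 1 and informative.)

P[X ≥ 18] ≤ 7/18 ≈ 0.3889.


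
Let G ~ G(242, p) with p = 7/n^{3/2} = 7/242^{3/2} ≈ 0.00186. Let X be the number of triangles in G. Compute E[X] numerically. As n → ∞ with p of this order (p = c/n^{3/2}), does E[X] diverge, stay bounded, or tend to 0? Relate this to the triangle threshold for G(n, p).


Number of potential triangles: C(242, 3) = 2332880.
Each occurs with probability p³ ≈ (0.00186)³ ≈ 6.42873e-09.
By linearity: E[X] = C(242, 3)·p³ ≈ 2332880 · 6.42873e-09 ≈ 0.015.
Since α = 3/2 > 1, p = c/n^{3/2} = o(1/n) is below the triangle threshold p ~ 1/n. Asymptotically E[X] ~ (c³/6)·n^{3(1−α)} = (7³/6)·n^{-1.5} → 0, so by Markov's inequality G has no triangles w.h.p.

E[X] ≈ 0.015; in regime p = Θ(1/n^{3/2}) E[X] tends to 0 (below the triangle threshold p ~ 1/n).


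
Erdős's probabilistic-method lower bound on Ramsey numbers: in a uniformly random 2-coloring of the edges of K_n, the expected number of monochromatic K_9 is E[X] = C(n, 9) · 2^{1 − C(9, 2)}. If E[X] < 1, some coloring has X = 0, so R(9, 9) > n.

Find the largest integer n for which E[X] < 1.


We need C(n, 9) · 2^{1 − 36} < 1, i.e. C(n, 9) < 2^{36 − 1} = 34359738368.
Check values of n near the boundary:
  n = 64: C(64, 9) = 27540584512; 27540584512 < 34359738368? YES
  n = 65: C(65, 9) = 31966749880; 31966749880 < 34359738368? YES
  n = 66: C(66, 9) = 37014131440; 37014131440 < 34359738368? NO
The largest n with C(n, 9) < 34359738368 is n = 65 (where E[X] = 3995843735/4294967296 ≈ 0.93035). Hence R(9, 9) > 65, i.e. R(9, 9) ≥ 66.

Largest n = 65; hence R(9, 9) > 65.


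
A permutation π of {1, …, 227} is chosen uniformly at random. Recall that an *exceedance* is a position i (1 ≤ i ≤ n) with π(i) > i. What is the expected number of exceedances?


Write X = Σ_{i=1}^{227} X_i, where X_i = 1_{π(i) > i}.
For each fixed i, π(i) is uniform over {1, …, 227} (marginal of a uniform permutation), so P[π(i) > i] = (n − i)/n. Summing: Σ_{i=1}^{227} (n − i)/n = (0 + 1 + … + 226)/227 = 227(227 − 1)/(2·227) = (227 − 1)/2.
Hence E[X] = Σ_{i=1}^{227} (227 − i)/227 = 113 ≈ 113.000000.

E[X] = 113 = 113.000000.


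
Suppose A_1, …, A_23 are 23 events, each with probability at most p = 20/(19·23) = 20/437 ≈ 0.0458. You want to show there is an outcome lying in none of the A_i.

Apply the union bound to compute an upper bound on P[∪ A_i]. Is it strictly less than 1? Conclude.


Union bound: P[∪_{i=1}^{23} A_i] ≤ Σ_i P[A_i] ≤ 23·p = 23·(20/437) = 20/19.
Numerically: 20/19 ≈ 1.0526.
Is 20/19 < 1? NO.
Since the bound 20/19 is ≥ 1, the union bound is uninformative here; it does NOT by itself certify existence.

23·p = 20/19 ≈ 1.0526; existence NOT certified by the union bound.


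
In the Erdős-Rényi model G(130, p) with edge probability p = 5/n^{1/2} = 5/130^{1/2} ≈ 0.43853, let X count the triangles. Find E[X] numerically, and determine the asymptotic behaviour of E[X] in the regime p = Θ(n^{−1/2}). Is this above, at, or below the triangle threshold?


Number of potential triangles: C(130, 3) = 357760.
Each occurs with probability p³ ≈ (0.43853)³ ≈ 8.4332502e-02.
By linearity: E[X] = C(130, 3)·p³ ≈ 357760 · 8.4332502e-02 ≈ 30170.79586.
Since α = 1/2 < 1, p = c/n^{1/2} ≫ 1/n is above the triangle threshold p ~ 1/n. Asymptotically E[X] ~ (c³/6)·n^{3(1−α)} = (5³/6)·n^{1.5} → ∞; triangles are abundant w.h.p.

E[X] ≈ 30170.79586; in regime p = Θ(1/n^{1/2}) E[X] diverges (above the triangle threshold p ~ 1/n).


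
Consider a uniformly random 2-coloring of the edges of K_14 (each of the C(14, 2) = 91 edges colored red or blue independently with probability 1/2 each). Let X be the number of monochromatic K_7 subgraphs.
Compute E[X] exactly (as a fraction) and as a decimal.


Let X = Σ_S X_S over the C(14, 7) = 3432 subsets S of size 7, where X_S = 1 if the K_7 on S is monochromatic.
For a fixed S, the K_7 on S has C(7, 2) = 21 edges. P[all 21 edges red] = (1/2)^21, and likewise for blue, so P[monochromatic] = 2·(1/2)^21 = 2^{1 − 21} = 1/1048576.
By linearity: E[X] = C(14, 7) · 2^{1 − 21} = 3432 · 1/1048576 = 429/131072.
Numerically: E[X] ≈ 0.00327.

E[X] = C(14,7)·2^(1−C(7,2)) = 429/131072 ≈ 0.00327.


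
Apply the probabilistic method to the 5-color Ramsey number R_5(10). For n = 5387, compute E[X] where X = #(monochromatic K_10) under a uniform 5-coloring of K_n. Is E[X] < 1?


E[X] = C(5387, 10) · 5^{1 − 45} = 5624406917627224603154306376491 · 5^{−44} = 5624406917627224603154306376491/5684341886080801486968994140625.
As a reduced fraction: E[X] = 5624406917627224603154306376491/5684341886080801486968994140625 ≈ 0.98946.
Is E[X] < 1? YES.
Since E[X] < 1, there exists a 5-coloring of K_{5387} with no monochromatic K_10; hence R_5(10) > 5387.

E[X] = 5624406917627224603154306376491/5684341886080801486968994140625 ≈ 0.98946; E[X] < 1, so R_5(10) > 5387.


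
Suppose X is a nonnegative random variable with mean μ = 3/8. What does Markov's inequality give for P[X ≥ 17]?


μ = E[X] = 3/8, a = 17.
Markov: P[X ≥ 17] ≤ μ/a = (3/8)/17 = 3/136.
Numerically: ≈ 0.022.
(Since a = 17 > μ = 0.375, the bound 3/136 is < 1 and informative.)

P[X ≥ 17] ≤ 3/136 ≈ 0.022.


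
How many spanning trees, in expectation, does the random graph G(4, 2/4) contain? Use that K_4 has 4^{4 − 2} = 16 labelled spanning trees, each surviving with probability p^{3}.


K_4 has 4^{4 − 2} = 16 labelled spanning trees.
For each such spanning tree H, let X_H = 1 if all 3 edges of H are present in G. Then P[X_H = 1] = p^{3} = (1/2)^{3} = 1/8.
By linearity: E[X] = Σ_H E[X_H] = 16 · p^{3} = 16 · 1/8 = 2.
Numerically: E[X] ≈ 2.

E[X] = 16 · (1/2)^{3} = 2 ≈ 2.


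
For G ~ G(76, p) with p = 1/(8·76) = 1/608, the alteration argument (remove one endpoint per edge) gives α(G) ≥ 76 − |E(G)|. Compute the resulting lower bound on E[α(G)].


E[|E(G)|] = C(76, 2)·p = 2850 · (1/608) = 75/16.
E[α(G)] ≥ n − E[|E(G)|] = 76 − 75/16 = 1141/16.
Numerically: ≈ 71.312500.
(This is only a lower bound; the true E[α(G)] may be larger.)

E[α(G)] ≥ 1141/16 ≈ 71.312500.


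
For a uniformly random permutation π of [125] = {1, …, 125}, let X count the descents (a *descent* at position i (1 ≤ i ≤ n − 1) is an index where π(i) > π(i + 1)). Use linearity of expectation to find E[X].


Write X = Σ X_I over i = 1, …, 124, with X_I the indicator of one descent.
There are 124 indicators.
For each fixed i, the pair (π(i), π(i+1)) is a uniformly random ordered pair of distinct values from {1, …, 125}; by symmetry P[π(i) > π(i+1)] = 1/2.
By linearity: E[X] = 124 · (1/2) = (125 − 1) · (1/2) = 62 ≈ 62.00000.

E[X] = 62 = 62.00000.


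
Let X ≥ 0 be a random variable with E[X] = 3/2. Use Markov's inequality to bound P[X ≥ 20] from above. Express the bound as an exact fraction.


μ = E[X] = 3/2, a = 20.
Markov: P[X ≥ 20] ≤ μ/a = (3/2)/20 = 3/40.
Numerically: ≈ 0.0750.
(Since a = 20 > μ = 1.5000, the bound 3/40 is < 1 and informative.)

P[X ≥ 20] ≤ 3/40 ≈ 0.0750.


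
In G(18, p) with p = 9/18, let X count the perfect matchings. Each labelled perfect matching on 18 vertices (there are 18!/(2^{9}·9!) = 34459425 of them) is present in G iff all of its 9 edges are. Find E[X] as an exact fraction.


K_18 has 18!/(2^{9}·9!) = 34459425 labelled perfect matchings.
For each such perfect matching H, let X_H = 1 if all 9 edges of H are present in G. Then P[X_H = 1] = p^{9} = (1/2)^{9} = 1/512.
Summing the indicators: E[X] = Σ_H E[X_H] = 34459425 · p^{9} = 34459425 · 1/512 = 34459425/512.
Numerically: E[X] ≈ 67303.6.

E[X] = 34459425 · (1/2)^{9} = 34459425/512 ≈ 67303.6.


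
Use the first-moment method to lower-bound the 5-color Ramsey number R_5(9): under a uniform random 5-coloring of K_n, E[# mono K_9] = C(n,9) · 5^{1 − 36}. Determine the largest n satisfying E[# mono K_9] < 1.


We need C(n, 9) · 5^{1 − 36} < 1, i.e. C(n, 9) < 5^{36 − 1} = 2910383045673370361328125.
Check values of n near the boundary:
  n = 2170: C(2170, 9) = 2891746779868845075610510; 2891746779868845075610510 < 2910383045673370361328125? YES
  n = 2171: C(2171, 9) = 2903784578674959601827205; 2903784578674959601827205 < 2910383045673370361328125? YES
  n = 2172: C(2172, 9) = 2915866900084148060642020; 2915866900084148060642020 < 2910383045673370361328125? NO
  n = 2173: C(2173, 9) = 2927993888115921319674265; 2927993888115921319674265 < 2910383045673370361328125? NO
The largest n with C(n, 9) < 2910383045673370361328125 is n = 2171 (where E[X] = 580756915734991920365441/582076609134674072265625 ≈ 0.998). Hence R_5(9) > 2171, i.e. R_5(9) ≥ 2172.

Largest n = 2171; hence R_5(9) > 2171.


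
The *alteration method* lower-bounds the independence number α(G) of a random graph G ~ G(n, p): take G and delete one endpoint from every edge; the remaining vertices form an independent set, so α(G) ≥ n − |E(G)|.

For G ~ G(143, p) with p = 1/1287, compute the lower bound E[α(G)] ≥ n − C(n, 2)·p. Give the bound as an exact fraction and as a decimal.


E[|E(G)|] = C(143, 2)·p = 10153 · (1/1287) = 71/9.
E[α(G)] ≥ n − E[|E(G)|] = 143 − 71/9 = 1216/9.
Numerically: ≈ 135.11111.
(This is only a lower bound; the true E[α(G)] may be larger.)

E[α(G)] ≥ 1216/9 ≈ 135.11111.


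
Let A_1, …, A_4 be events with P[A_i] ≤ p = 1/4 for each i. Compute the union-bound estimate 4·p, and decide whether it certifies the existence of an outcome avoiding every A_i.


Union bound: P[∪_{i=1}^{4} A_i] ≤ Σ_i P[A_i] ≤ 4·p = 4·(1/4) = 1.
Numerically: 1 ≈ 1.000.
Is 1 < 1? NO.
Since the bound 1 is ≥ 1, the union bound is uninformative here; it does NOT by itself certify existence.

4·p = 1 ≈ 1.000; existence NOT certified by the union bound.


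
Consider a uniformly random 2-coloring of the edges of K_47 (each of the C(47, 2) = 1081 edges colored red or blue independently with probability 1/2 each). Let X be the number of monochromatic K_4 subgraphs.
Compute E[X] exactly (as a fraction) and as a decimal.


Let X = Σ_S X_S over the C(47, 4) = 178365 subsets S of size 4, where X_S = 1 if the K_4 on S is monochromatic.
For a fixed S, the K_4 on S has C(4, 2) = 6 edges. P[all 6 edges red] = (1/2)^6, and likewise for blue, so P[monochromatic] = 2·(1/2)^6 = 2^{1 − 6} = 1/32.
Summing: E[X] = C(47, 4) · 2^{1 − 6} = 178365 · 1/32 = 178365/32.
Numerically: E[X] ≈ 5573.90625.

E[X] = C(47,4)·2^(1−C(4,2)) = 178365/32 ≈ 5573.90625.


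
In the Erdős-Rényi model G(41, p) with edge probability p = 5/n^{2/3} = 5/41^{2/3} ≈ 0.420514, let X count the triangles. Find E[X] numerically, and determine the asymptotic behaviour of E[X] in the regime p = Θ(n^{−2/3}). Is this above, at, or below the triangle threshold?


Number of potential triangles: C(41, 3) = 10660.
Each occurs with probability p³ ≈ (0.420514)³ ≈ 7.43604997e-02.
By linearity: E[X] = C(41, 3)·p³ ≈ 10660 · 7.43604997e-02 ≈ 792.682927.
Since α = 2/3 < 1, p = c/n^{2/3} ≫ 1/n is above the triangle threshold p ~ 1/n. Asymptotically E[X] ~ (c³/6)·n^{3(1−α)} = (5³/6)·n^{1} → ∞; triangles are abundant w.h.p.

E[X] ≈ 792.682927; in regime p = Θ(1/n^{2/3}) E[X] diverges (above the triangle threshold p ~ 1/n).


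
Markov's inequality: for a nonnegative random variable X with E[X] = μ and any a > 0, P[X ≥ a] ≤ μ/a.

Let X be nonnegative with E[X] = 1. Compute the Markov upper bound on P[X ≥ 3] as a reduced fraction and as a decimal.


μ = E[X] = 1, a = 3.
Markov: P[X ≥ 3] ≤ μ/a = (1)/3 = 1/3.
Numerically: ≈ 0.333.
(Since a = 3 > μ = 1.000, the bound 1/3 is < 1 and informative.)

P[X ≥ 3] ≤ 1/3 ≈ 0.333.


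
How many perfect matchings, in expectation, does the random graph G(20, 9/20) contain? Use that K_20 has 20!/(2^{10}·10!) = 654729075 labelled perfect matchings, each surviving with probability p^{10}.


K_20 has 20!/(2^{10}·10!) = 654729075 labelled perfect matchings.
For each such perfect matching H, let X_H = 1 if all 10 edges of H are present in G. Then P[X_H = 1] = p^{10} = (9/20)^{10} = 3486784401/10240000000000.
By linearity of expectation: E[X] = Σ_H E[X_H] = 654729075 · p^{10} = 654729075 · 3486784401/10240000000000 = 91315965023646363/409600000000.
Numerically: E[X] ≈ 2.23e+05.

E[X] = 654729075 · (9/20)^{10} = 91315965023646363/409600000000 ≈ 2.23e+05.


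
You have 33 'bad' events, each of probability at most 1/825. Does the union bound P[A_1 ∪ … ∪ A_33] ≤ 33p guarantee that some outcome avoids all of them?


Union bound: P[∪_{i=1}^{33} A_i] ≤ Σ_i P[A_i] ≤ 33·p = 33·(1/825) = 1/25.
Numerically: 1/25 ≈ 0.040000.
Is 1/25 < 1? YES.
Since P[∪ A_i] ≤ 1/25 < 1, the complement has P[∩ A_i^c] ≥ 1 − 1/25 = 24/25 > 0, so some outcome avoids every A_i.

33·p = 1/25 ≈ 0.040000; existence CERTIFIED by the union bound.


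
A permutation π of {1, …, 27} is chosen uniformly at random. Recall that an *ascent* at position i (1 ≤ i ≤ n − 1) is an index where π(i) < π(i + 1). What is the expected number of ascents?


Write X = Σ X_I over i = 1, …, 26, with X_I the indicator of one ascent.
There are 26 indicators.
For each fixed i, the pair (π(i), π(i+1)) is a uniformly random ordered pair of distinct values from {1, …, 27}; by symmetry P[π(i) < π(i+1)] = 1/2.
By linearity: E[X] = 26 · (1/2) = (27 − 1) · (1/2) = 13 ≈ 13.000.

E[X] = 13 = 13.000.


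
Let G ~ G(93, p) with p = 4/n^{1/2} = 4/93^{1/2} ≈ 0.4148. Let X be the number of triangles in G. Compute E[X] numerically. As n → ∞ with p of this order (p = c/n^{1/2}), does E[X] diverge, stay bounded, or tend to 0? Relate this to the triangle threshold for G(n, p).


Number of potential triangles: C(93, 3) = 129766.
Each occurs with probability p³ ≈ (0.4148)³ ≈ 7.136012e-02.
By linearity: E[X] = C(93, 3)·p³ ≈ 129766 · 7.136012e-02 ≈ 9260.1169.
Since α = 1/2 < 1, p = c/n^{1/2} ≫ 1/n is above the triangle threshold p ~ 1/n. Asymptotically E[X] ~ (c³/6)·n^{3(1−α)} = (4³/6)·n^{1.5} → ∞; triangles are abundant w.h.p.

E[X] ≈ 9260.1169; in regime p = Θ(1/n^{1/2}) E[X] diverges (above the triangle threshold p ~ 1/n).


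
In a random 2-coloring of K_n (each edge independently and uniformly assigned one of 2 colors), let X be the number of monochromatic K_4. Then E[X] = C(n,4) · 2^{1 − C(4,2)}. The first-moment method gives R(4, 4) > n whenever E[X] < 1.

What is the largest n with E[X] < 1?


We need C(n, 4) · 2^{1 − 6} < 1, i.e. C(n, 4) < 2^{6 − 1} = 32.
Check values of n near the boundary:
  n = 4: C(4, 4) = 1; 1 < 32? YES
  n = 5: C(5, 4) = 5; 5 < 32? YES
  n = 6: C(6, 4) = 15; 15 < 32? YES
  n = 7: C(7, 4) = 35; 35 < 32? NO
  n = 8: C(8, 4) = 70; 70 < 32? NO
The largest n with C(n, 4) < 32 is n = 6 (where E[X] = 15/32 ≈ 0.468750). Hence R(4, 4) > 6, i.e. R(4, 4) ≥ 7.

Largest n = 6; hence R(4, 4) > 6.


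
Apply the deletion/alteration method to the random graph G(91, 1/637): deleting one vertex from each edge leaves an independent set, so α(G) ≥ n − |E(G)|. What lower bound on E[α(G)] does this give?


E[|E(G)|] = C(91, 2)·p = 4095 · (1/637) = 45/7.
E[α(G)] ≥ n − E[|E(G)|] = 91 − 45/7 = 592/7.
Numerically: ≈ 84.571429.
(This is only a lower bound; the true E[α(G)] may be larger.)

E[α(G)] ≥ 592/7 ≈ 84.571429.


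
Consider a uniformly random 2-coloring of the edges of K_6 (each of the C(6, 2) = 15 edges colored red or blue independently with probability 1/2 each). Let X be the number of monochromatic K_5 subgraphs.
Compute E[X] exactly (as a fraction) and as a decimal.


Let X = Σ_S X_S over the C(6, 5) = 6 subsets S of size 5, where X_S = 1 if the K_5 on S is monochromatic.
For a fixed S, the K_5 on S has C(5, 2) = 10 edges. P[all 10 edges red] = (1/2)^10, and likewise for blue, so P[monochromatic] = 2·(1/2)^10 = 2^{1 − 10} = 1/512.
Summing: E[X] = C(6, 5) · 2^{1 − 10} = 6 · 1/512 = 3/256.
Numerically: E[X] ≈ 0.012.

E[X] = C(6,5)·2^(1−C(5,2)) = 3/256 ≈ 0.012.


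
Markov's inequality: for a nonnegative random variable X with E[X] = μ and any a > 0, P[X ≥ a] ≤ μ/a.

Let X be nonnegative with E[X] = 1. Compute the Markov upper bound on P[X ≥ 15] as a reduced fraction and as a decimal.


μ = E[X] = 1, a = 15.
Markov: P[X ≥ 15] ≤ μ/a = (1)/15 = 1/15.
Numerically: ≈ 0.066667.
(Since a = 15 > μ = 1.000000, the bound 1/15 is < 1 and informative.)

P[X ≥ 15] ≤ 1/15 ≈ 0.066667.


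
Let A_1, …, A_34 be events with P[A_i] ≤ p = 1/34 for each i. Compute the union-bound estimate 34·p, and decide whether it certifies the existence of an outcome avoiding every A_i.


Union bound: P[∪_{i=1}^{34} A_i] ≤ Σ_i P[A_i] ≤ 34·p = 34·(1/34) = 1.
Numerically: 1 ≈ 1.0000000.
Is 1 < 1? NO.
Since the bound 1 is ≥ 1, the union bound is uninformative here; it does NOT by itself certify existence.

34·p = 1 ≈ 1.0000000; existence NOT certified by the union bound.


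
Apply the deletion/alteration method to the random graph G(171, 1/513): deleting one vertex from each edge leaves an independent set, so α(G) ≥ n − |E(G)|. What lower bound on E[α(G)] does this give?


E[|E(G)|] = C(171, 2)·p = 14535 · (1/513) = 85/3.
E[α(G)] ≥ n − E[|E(G)|] = 171 − 85/3 = 428/3.
Numerically: ≈ 142.6667.
(This is only a lower bound; the true E[α(G)] may be larger.)

E[α(G)] ≥ 428/3 ≈ 142.6667.


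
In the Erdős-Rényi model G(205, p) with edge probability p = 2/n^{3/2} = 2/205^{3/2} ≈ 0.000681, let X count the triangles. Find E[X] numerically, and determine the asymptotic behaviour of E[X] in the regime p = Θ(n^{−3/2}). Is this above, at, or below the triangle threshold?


Number of potential triangles: C(205, 3) = 1414910.
Each occurs with probability p³ ≈ (0.000681)³ ≈ 3.16372e-10.
By linearity: E[X] = C(205, 3)·p³ ≈ 1414910 · 3.16372e-10 ≈ 0.000.
Since α = 3/2 > 1, p = c/n^{3/2} = o(1/n) is below the triangle threshold p ~ 1/n. Asymptotically E[X] ~ (c³/6)·n^{3(1−α)} = (2³/6)·n^{-1.5} → 0, so by Markov's inequality G has no triangles w.h.p.

E[X] ≈ 0.000; in regime p = Θ(1/n^{3/2}) E[X] tends to 0 (below the triangle threshold p ~ 1/n).


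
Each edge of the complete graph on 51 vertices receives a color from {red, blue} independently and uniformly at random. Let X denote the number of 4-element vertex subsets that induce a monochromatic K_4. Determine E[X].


Let X = Σ_S X_S over the C(51, 4) = 249900 subsets S of size 4, where X_S = 1 if the K_4 on S is monochromatic.
For a fixed S, the K_4 on S has C(4, 2) = 6 edges. P[all 6 edges red] = (1/2)^6, and likewise for blue, so P[monochromatic] = 2·(1/2)^6 = 2^{1 − 6} = 1/32.
By linearity: E[X] = C(51, 4) · 2^{1 − 6} = 249900 · 1/32 = 62475/8.
Numerically: E[X] ≈ 7809.3750.

E[X] = C(51,4)·2^(1−C(4,2)) = 62475/8 ≈ 7809.3750.


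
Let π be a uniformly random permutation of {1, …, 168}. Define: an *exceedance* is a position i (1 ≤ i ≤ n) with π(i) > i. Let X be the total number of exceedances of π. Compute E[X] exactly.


Write X = Σ_{i=1}^{168} X_i, where X_i = 1_{π(i) > i}.
For each fixed i, π(i) is uniform over {1, …, 168} (marginal of a uniform permutation), so P[π(i) > i] = (n − i)/n. Summing: Σ_{i=1}^{168} (n − i)/n = (0 + 1 + … + 167)/168 = 168(168 − 1)/(2·168) = (168 − 1)/2.
Hence E[X] = Σ_{i=1}^{168} (168 − i)/168 = 167/2 ≈ 83.500.

E[X] = 167/2 = 83.500.


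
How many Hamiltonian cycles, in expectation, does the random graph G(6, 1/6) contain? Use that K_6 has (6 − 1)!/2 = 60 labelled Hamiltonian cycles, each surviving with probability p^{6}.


K_6 has (6 − 1)!/2 = 60 labelled Hamiltonian cycles.
For each such Hamiltonian cycle H, let X_H = 1 if all 6 edges of H are present in G. Then P[X_H = 1] = p^{6} = (1/6)^{6} = 1/46656.
By linearity of expectation: E[X] = Σ_H E[X_H] = 60 · p^{6} = 60 · 1/46656 = 5/3888.
Numerically: E[X] ≈ 0.00128601.

E[X] = 60 · (1/6)^{6} = 5/3888 ≈ 0.00128601.


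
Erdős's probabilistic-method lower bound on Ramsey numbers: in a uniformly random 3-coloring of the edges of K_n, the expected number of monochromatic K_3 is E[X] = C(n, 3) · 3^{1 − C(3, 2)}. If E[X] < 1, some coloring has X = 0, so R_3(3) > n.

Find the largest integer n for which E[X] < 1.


We need C(n, 3) · 3^{1 − 3} < 1, i.e. C(n, 3) < 3^{3 − 1} = 9.
Check values of n near the boundary:
  n = 3: C(3, 3) = 1; 1 < 9? YES
  n = 4: C(4, 3) = 4; 4 < 9? YES
  n = 5: C(5, 3) = 10; 10 < 9? NO
  n = 6: C(6, 3) = 20; 20 < 9? NO
  n = 7: C(7, 3) = 35; 35 < 9? NO
The largest n with C(n, 3) < 9 is n = 4 (where E[X] = 4/9 ≈ 0.444444). Hence R_3(3) > 4, i.e. R_3(3) ≥ 5.

Largest n = 4; hence R_3(3) > 4.


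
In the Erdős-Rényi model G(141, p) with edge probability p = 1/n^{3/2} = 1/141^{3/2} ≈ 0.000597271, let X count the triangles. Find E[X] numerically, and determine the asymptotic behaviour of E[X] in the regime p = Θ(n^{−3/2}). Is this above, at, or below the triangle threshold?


Number of potential triangles: C(141, 3) = 457310.
Each occurs with probability p³ ≈ (0.000597271)³ ≈ 2.13065922e-10.
By linearity: E[X] = C(141, 3)·p³ ≈ 457310 · 2.13065922e-10 ≈ 0.000097.
Since α = 3/2 > 1, p = c/n^{3/2} = o(1/n) is below the triangle threshold p ~ 1/n. Asymptotically E[X] ~ (c³/6)·n^{3(1−α)} = (1³/6)·n^{-1.5} → 0, so by Markov's inequality G has no triangles w.h.p.

E[X] ≈ 0.000097; in regime p = Θ(1/n^{3/2}) E[X] tends to 0 (below the triangle threshold p ~ 1/n).


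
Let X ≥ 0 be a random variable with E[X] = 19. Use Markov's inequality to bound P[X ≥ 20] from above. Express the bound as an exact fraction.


μ = E[X] = 19, a = 20.
Markov: P[X ≥ 20] ≤ μ/a = (19)/20 = 19/20.
Numerically: ≈ 0.950.
(Since a = 20 > μ = 19.000, the bound 19/20 is < 1 and informative.)

P[X ≥ 20] ≤ 19/20 ≈ 0.950.


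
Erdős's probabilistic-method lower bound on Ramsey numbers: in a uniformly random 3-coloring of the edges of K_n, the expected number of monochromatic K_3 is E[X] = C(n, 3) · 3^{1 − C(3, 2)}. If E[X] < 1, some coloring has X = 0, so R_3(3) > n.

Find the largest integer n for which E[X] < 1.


We need C(n, 3) · 3^{1 − 3} < 1, i.e. C(n, 3) < 3^{3 − 1} = 9.
Check values of n near the boundary:
  n = 3: C(3, 3) = 1; 1 < 9? YES
  n = 4: C(4, 3) = 4; 4 < 9? YES
  n = 5: C(5, 3) = 10; 10 < 9? NO
  n = 6: C(6, 3) = 20; 20 < 9? NO
  n = 7: C(7, 3) = 35; 35 < 9? NO
The largest n with C(n, 3) < 9 is n = 4 (where E[X] = 4/9 ≈ 0.44444). Hence R_3(3) > 4, i.e. R_3(3) ≥ 5.

Largest n = 4; hence R_3(3) > 4.


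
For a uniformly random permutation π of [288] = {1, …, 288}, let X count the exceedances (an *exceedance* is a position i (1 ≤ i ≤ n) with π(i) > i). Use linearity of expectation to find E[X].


Write X = Σ_{i=1}^{288} X_i, where X_i = 1_{π(i) > i}.
For each fixed i, π(i) is uniform over {1, …, 288} (marginal of a uniform permutation), so P[π(i) > i] = (n − i)/n. Summing: Σ_{i=1}^{288} (n − i)/n = (0 + 1 + … + 287)/288 = 288(288 − 1)/(2·288) = (288 − 1)/2.
Hence E[X] = Σ_{i=1}^{288} (288 − i)/288 = 287/2 ≈ 143.500.

E[X] = 287/2 = 143.500.


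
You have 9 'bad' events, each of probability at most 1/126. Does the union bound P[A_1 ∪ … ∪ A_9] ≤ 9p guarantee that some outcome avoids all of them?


Union bound: P[∪_{i=1}^{9} A_i] ≤ Σ_i P[A_i] ≤ 9·p = 9·(1/126) = 1/14.
Numerically: 1/14 ≈ 0.07143.
Is 1/14 < 1? YES.
Since P[∪ A_i] ≤ 1/14 < 1, the complement has P[∩ A_i^c] ≥ 1 − 1/14 = 13/14 > 0, so some outcome avoids every A_i.

9·p = 1/14 ≈ 0.07143; existence CERTIFIED by the union bound.


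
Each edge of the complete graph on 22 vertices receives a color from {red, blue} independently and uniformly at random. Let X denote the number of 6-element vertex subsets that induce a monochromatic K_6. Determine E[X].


Let X = Σ_S X_S over the C(22, 6) = 74613 subsets S of size 6, where X_S = 1 if the K_6 on S is monochromatic.
For a fixed S, the K_6 on S has C(6, 2) = 15 edges. P[all 15 edges red] = (1/2)^15, and likewise for blue, so P[monochromatic] = 2·(1/2)^15 = 2^{1 − 15} = 1/16384.
By linearity: E[X] = C(22, 6) · 2^{1 − 15} = 74613 · 1/16384 = 74613/16384.
Numerically: E[X] ≈ 4.5540.

E[X] = C(22,6)·2^(1−C(6,2)) = 74613/16384 ≈ 4.5540.


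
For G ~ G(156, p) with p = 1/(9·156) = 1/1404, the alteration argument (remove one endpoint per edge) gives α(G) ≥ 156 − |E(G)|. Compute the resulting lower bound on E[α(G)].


E[|E(G)|] = C(156, 2)·p = 12090 · (1/1404) = 155/18.
E[α(G)] ≥ n − E[|E(G)|] = 156 − 155/18 = 2653/18.
Numerically: ≈ 147.388889.
(This is only a lower bound; the true E[α(G)] may be larger.)

E[α(G)] ≥ 2653/18 ≈ 147.388889.


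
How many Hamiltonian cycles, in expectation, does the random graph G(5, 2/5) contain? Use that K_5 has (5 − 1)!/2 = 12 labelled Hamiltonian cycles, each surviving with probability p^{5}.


K_5 has (5 − 1)!/2 = 12 labelled Hamiltonian cycles.
For each such Hamiltonian cycle H, let X_H = 1 if all 5 edges of H are present in G. Then P[X_H = 1] = p^{5} = (2/5)^{5} = 32/3125.
By linearity of expectation: E[X] = Σ_H E[X_H] = 12 · p^{5} = 12 · 32/3125 = 384/3125.
Numerically: E[X] ≈ 0.12288.

E[X] = 12 · (2/5)^{5} = 384/3125 ≈ 0.12288.
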